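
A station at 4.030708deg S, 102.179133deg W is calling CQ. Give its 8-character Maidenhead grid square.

Shift to the Maidenhead origin (180°W, 90°S): lon 77.82087, lat 85.96929.
Field (20°×10°, letters A–R): lon ⌊77.82087/20⌋ = 3 → D; lat ⌊85.96929/10⌋ = 8 → I.
Square (2°×1°, digits 0–9): lon ⌊17.82087/2⌋ = 8; lat ⌊5.96929/1⌋ = 5.
Subsquare (5′×2.5′, letters a–x): lon ⌊1.82087/0.0833333⌋ = 21 → v; lat ⌊0.96929/0.0416667⌋ = 23 → x.
Extended square (30″×15″, digits 0–9): lon ⌊0.07087/0.00833333⌋ = 8; lat ⌊0.01096/0.00416667⌋ = 2.

DI85vx82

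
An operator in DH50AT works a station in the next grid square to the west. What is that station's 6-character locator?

DH40xt

Longitude subsquare a = 0; −1 → -1, wraps to 23 = x, carry into square.
Longitude square 5; −1 → 4.
The latitude characters are unchanged.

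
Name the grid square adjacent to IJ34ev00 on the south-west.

Longitude extended square 0; −1 → -1, wraps to 9, carry into subsquare.
Longitude subsquare e = 4; −1 → 3 = d.
Latitude extended square 0; −1 → -1, wraps to 9, carry into subsquare.
Latitude subsquare v = 21; −1 → 20 = u.

IJ34du99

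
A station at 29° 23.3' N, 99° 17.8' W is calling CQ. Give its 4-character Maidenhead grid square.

EL09

Shift to the Maidenhead origin (180°W, 90°S): lon 80.70, lat 119.39.
Field (20°×10°, letters A–R): lon ⌊80.70/20⌋ = 4 → E; lat ⌊119.39/10⌋ = 11 → L.
Square (2°×1°, digits 0–9): lon ⌊0.70/2⌋ = 0; lat ⌊9.39/1⌋ = 9.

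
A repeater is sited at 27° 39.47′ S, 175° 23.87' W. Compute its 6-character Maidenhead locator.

AG22hi

Shift to the Maidenhead origin (180°W, 90°S): lon 4.6022, lat 62.3422.
Field: lon ⌊4.6022/20⌋ = 0 → A; lat ⌊62.3422/10⌋ = 6 → G.
Square: lon ⌊4.6022/2⌋ = 2; lat ⌊2.3422/1⌋ = 2.
Subsquare: lon ⌊0.6022/0.0833333⌋ = 7 → h; lat ⌊0.3422/0.0416667⌋ = 8 → i.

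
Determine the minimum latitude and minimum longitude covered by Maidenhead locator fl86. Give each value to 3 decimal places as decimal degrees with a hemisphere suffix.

Field F=5, L=11: +5·20° lon, +11·10° lat → SW at lon -80°, lat 20°.
Square 8, 6: +8·2° lon, +6·1° lat → SW at lon -64°, lat 26°.
latitude 26.000° N, longitude 64.000° W.

26.000° N, 64.000° W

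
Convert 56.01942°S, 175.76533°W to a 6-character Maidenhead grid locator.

Shift to the Maidenhead origin (180°W, 90°S): lon 4.2347, lat 33.9806.
Field: lon ⌊4.2347/20⌋ = 0 → A; lat ⌊33.9806/10⌋ = 3 → D.
Square: lon ⌊4.2347/2⌋ = 2; lat ⌊3.9806/1⌋ = 3.
Subsquare: lon ⌊0.2347/0.0833333⌋ = 2 → c; lat ⌊0.9806/0.0416667⌋ = 23 → x.

AD23cx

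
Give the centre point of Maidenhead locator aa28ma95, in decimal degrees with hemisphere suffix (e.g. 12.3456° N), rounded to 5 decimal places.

Field A=0, A=0: +0·20° lon, +0·10° lat → SW at lon -180°, lat -90°.
Square 2, 8: +2·2° lon, +8·1° lat → SW at lon -176°, lat -82°.
Subsquare m=12, a=0: +12·0.0833333° lon, +0·0.0416667° lat → SW at lon -175°, lat -82°.
Extended square 9, 5: +9·0.00833333° lon, +5·0.00416667° lat → SW at lon -174.925°, lat -81.9792°.
Cell spans 0.00833333° lon × 0.00416667° lat. Centre is SW corner plus half of each.
latitude 81.97708° S, longitude 174.92083° W.

81.97708° S, 174.92083° W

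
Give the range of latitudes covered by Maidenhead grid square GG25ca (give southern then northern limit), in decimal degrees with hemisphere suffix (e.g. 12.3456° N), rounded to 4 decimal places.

25.0000° S, 24.9583° S

Field G=6, G=6: +6·20° lon, +6·10° lat → SW at lon -60°, lat -30°.
Square 2, 5: +2·2° lon, +5·1° lat → SW at lon -56°, lat -25°.
Subsquare c=2, a=0: +2·0.0833333° lon, +0·0.0416667° lat → SW at lon -55.8333°, lat -25°.
Cell spans 0.0833333° lon × 0.0416667° lat.
south 25.0000° S, north 24.9583° S.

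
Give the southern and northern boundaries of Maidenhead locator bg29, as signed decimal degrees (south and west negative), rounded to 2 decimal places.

Field B=1, G=6: +1·20° lon, +6·10° lat → SW at lon -160°, lat -30°.
Square 2, 9: +2·2° lon, +9·1° lat → SW at lon -156°, lat -21°.
Cell spans 2° lon × 1° lat.
south -21.00, north -20.00.

-21.00, -20.00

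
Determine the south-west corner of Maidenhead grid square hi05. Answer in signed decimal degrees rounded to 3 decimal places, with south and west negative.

Field H=7, I=8: +7·20° lon, +8·10° lat → SW at lon -40°, lat -10°.
Square 0, 5: +0·2° lon, +5·1° lat → SW at lon -40°, lat -5°.
latitude -5.000, longitude -40.000.

-5.000, -40.000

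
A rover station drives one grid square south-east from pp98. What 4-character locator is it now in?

QP07

Longitude square 9; +1 → 10, wraps to 0, carry into field.
Longitude field P = 15; +1 → 16 = Q.
Latitude square 8; −1 → 7.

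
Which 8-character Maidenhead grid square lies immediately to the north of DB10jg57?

DB10jg58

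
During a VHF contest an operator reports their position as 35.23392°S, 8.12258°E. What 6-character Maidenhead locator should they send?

JF44bs

Offset from 180°W / 90°S: lon 188.1226°, lat 54.7661°.
Field: lon ⌊188.1226/20⌋ = 9 → J; lat ⌊54.7661/10⌋ = 5 → F.
Square: lon ⌊8.1226/2⌋ = 4; lat ⌊4.7661/1⌋ = 4.
Subsquare: lon ⌊0.1226/0.0833333⌋ = 1 → b; lat ⌊0.7661/0.0416667⌋ = 18 → s.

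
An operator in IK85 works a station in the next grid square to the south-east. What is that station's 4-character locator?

IK94

Longitude square 8; +1 → 9.
Latitude square 5; −1 → 4.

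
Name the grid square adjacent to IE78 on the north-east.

Longitude square 7; +1 → 8.
Latitude square 8; +1 → 9.

IE89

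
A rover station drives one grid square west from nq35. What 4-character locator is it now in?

NQ25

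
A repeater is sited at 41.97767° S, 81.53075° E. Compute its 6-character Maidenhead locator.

NE08sa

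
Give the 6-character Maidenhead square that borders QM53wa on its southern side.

Latitude subsquare a = 0; −1 → -1, wraps to 23 = x, carry into square.
Latitude square 3; −1 → 2.
The longitude characters are unchanged.

QM52wx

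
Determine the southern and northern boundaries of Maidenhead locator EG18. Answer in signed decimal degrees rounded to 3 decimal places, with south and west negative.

-22.000, -21.000

Field E=4, G=6: +4·20° lon, +6·10° lat → SW at lon -100°, lat -30°.
Square 1, 8: +1·2° lon, +8·1° lat → SW at lon -98°, lat -22°.
Cell spans 2° lon × 1° lat.
south -22.000, north -21.000.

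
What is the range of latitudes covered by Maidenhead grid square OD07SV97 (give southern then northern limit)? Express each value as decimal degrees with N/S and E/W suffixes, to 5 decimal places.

52.09583° S, 52.09167° S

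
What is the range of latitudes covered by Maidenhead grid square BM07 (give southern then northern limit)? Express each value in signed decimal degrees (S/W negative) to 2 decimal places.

Field B=1, M=12: +1·20° lon, +12·10° lat → SW at lon -160°, lat 30°.
Square 0, 7: +0·2° lon, +7·1° lat → SW at lon -160°, lat 37°.
Cell spans 2° lon × 1° lat.
south 37.00, north 38.00.

37.00, 38.00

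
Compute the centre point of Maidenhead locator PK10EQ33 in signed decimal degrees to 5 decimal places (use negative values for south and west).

10.68125, 122.36250

Field P=15, K=10: +15·20° lon, +10·10° lat → SW at lon 120°, lat 10°.
Square 1, 0: +1·2° lon, +0·1° lat → SW at lon 122°, lat 10°.
Subsquare e=4, q=16: +4·0.0833333° lon, +16·0.0416667° lat → SW at lon 122.333°, lat 10.6667°.
Extended square 3, 3: +3·0.00833333° lon, +3·0.00416667° lat → SW at lon 122.358°, lat 10.6792°.
Cell spans 0.00833333° lon × 0.00416667° lat. Centre is SW corner plus half of each.
latitude 10.68125, longitude 122.36250.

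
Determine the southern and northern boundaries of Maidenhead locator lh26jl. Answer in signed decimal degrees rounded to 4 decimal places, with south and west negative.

Field L=11, H=7: +11·20° lon, +7·10° lat → SW at lon 40°, lat -20°.
Square 2, 6: +2·2° lon, +6·1° lat → SW at lon 44°, lat -14°.
Subsquare j=9, l=11: +9·0.0833333° lon, +11·0.0416667° lat → SW at lon 44.75°, lat -13.5417°.
Cell spans 0.0833333° lon × 0.0416667° lat.
south -13.5417, north -13.5000.

-13.5417, -13.5000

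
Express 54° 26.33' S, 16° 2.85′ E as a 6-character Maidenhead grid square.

JD85an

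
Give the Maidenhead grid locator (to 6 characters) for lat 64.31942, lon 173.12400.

RP64nh

Offset from 180°W / 90°S: lon 353.1240°, lat 154.3194°.
Field: 353.1240/20 → 17 → R, 154.3194/10 → 15 → P; chars RP.
Square: 13.1240/2 → 6, 4.3194/1 → 4; chars 64.
Subsquare: 1.1240/0.0833333 → 13 → n, 0.3194/0.0416667 → 7 → h; chars nh.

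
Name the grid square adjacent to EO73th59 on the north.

Latitude extended square 9; +1 → 10, wraps to 0, carry into subsquare.
Latitude subsquare h = 7; +1 → 8 = i.
The longitude characters are unchanged.

EO73ti50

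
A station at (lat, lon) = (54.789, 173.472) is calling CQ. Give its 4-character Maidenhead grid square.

RO64

Shift to the Maidenhead origin (180°W, 90°S): lon 353.47, lat 144.79.
Field (20°×10°, letters A–R): lon ⌊353.47/20⌋ = 17 → R; lat ⌊144.79/10⌋ = 14 → O.
Square (2°×1°, digits 0–9): lon ⌊13.47/2⌋ = 6; lat ⌊4.79/1⌋ = 4.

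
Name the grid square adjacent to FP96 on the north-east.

GP07

Longitude square 9; +1 → 10, wraps to 0, carry into field.
Longitude field F = 5; +1 → 6 = G.
Latitude square 6; +1 → 7.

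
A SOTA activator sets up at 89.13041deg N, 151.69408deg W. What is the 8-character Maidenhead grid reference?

BR49dd61

Offset from 180°W / 90°S: lon 28.30592°, lat 179.13041°.
Field: lon ⌊28.30592/20⌋ = 1 → B; lat ⌊179.13041/10⌋ = 17 → R.
Square: lon ⌊8.30592/2⌋ = 4; lat ⌊9.13041/1⌋ = 9.
Subsquare: lon ⌊0.30592/0.0833333⌋ = 3 → d; lat ⌊0.13041/0.0416667⌋ = 3 → d.
Extended square: lon ⌊0.05592/0.00833333⌋ = 6; lat ⌊0.00541/0.00416667⌋ = 1.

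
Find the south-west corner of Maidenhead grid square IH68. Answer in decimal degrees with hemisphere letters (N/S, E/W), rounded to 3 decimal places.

Field I=8, H=7: +8·20° lon, +7·10° lat → SW at lon -20°, lat -20°.
Square 6, 8: +6·2° lon, +8·1° lat → SW at lon -8°, lat -12°.
latitude 12.000° S, longitude 8.000° W.

12.000° S, 8.000° W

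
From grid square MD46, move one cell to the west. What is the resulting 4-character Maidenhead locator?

MD36

Longitude square 4; −1 → 3.
The latitude characters are unchanged.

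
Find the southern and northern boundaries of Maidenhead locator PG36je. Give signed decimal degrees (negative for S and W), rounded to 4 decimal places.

Field P=15, G=6: +15·20° lon, +6·10° lat → SW at lon 120°, lat -30°.
Square 3, 6: +3·2° lon, +6·1° lat → SW at lon 126°, lat -24°.
Subsquare j=9, e=4: +9·0.0833333° lon, +4·0.0416667° lat → SW at lon 126.75°, lat -23.8333°.
Cell spans 0.0833333° lon × 0.0416667° lat.
south -23.8333, north -23.7917.

-23.8333, -23.7917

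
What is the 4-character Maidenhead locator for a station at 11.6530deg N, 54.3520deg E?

LK71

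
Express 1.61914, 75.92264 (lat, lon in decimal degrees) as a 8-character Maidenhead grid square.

Add 180° to longitude and 90° to latitude: 255.92264, 91.61914.
Field: lon ⌊255.92264/20⌋ = 12 → M; lat ⌊91.61914/10⌋ = 9 → J.
Square: lon ⌊15.92264/2⌋ = 7; lat ⌊1.61914/1⌋ = 1.
Subsquare: lon ⌊1.92264/0.0833333⌋ = 23 → x; lat ⌊0.61914/0.0416667⌋ = 14 → o.
Extended square: lon ⌊0.00597/0.00833333⌋ = 0; lat ⌊0.03581/0.00416667⌋ = 8.

MJ71xo08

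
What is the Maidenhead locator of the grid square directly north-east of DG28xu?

Longitude subsquare x = 23; +1 → 24, wraps to 0 = a, carry into square.
Longitude square 2; +1 → 3.
Latitude subsquare u = 20; +1 → 21 = v.

DG38av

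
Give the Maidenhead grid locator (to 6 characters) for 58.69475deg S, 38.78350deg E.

KD91jh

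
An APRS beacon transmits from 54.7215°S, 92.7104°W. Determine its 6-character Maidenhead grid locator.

Shift to the Maidenhead origin (180°W, 90°S): lon 87.2896, lat 35.2785.
Field: 87.2896/20 → 4 → E, 35.2785/10 → 3 → D; chars ED.
Square: 7.2896/2 → 3, 5.2785/1 → 5; chars 35.
Subsquare: 1.2896/0.0833333 → 15 → p, 0.2785/0.0416667 → 6 → g; chars pg.

ED35pg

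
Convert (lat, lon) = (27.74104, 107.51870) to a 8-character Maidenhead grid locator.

OL37sr27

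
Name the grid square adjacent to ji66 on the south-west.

Longitude square 6; −1 → 5.
Latitude square 6; −1 → 5.

JI55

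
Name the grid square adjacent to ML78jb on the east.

ML78kb

Longitude subsquare j = 9; +1 → 10 = k.
The latitude characters are unchanged.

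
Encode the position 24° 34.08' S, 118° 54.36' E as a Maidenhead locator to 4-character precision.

Shift to the Maidenhead origin (180°W, 90°S): lon 298.91, lat 65.43.
Field: lon ⌊298.91/20⌋ = 14 → O; lat ⌊65.43/10⌋ = 6 → G.
Square: lon ⌊18.91/2⌋ = 9; lat ⌊5.43/1⌋ = 5.

OG95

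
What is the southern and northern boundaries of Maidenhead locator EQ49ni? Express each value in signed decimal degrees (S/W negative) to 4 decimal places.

79.3333, 79.3750

Field E=4, Q=16: +4·20° lon, +16·10° lat → SW at lon -100°, lat 70°.
Square 4, 9: +4·2° lon, +9·1° lat → SW at lon -92°, lat 79°.
Subsquare n=13, i=8: +13·0.0833333° lon, +8·0.0416667° lat → SW at lon -90.9167°, lat 79.3333°.
Cell spans 0.0833333° lon × 0.0416667° lat.
south 79.3333, north 79.3750.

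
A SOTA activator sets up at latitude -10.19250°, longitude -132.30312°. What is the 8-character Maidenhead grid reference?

CH39ut33

Offset from 180°W / 90°S: lon 47.69688°, lat 79.80750°.
Field: 47.69688/20 → 2 → C, 79.80750/10 → 7 → H; chars CH.
Square: 7.69688/2 → 3, 9.80750/1 → 9; chars 39.
Subsquare: 1.69688/0.0833333 → 20 → u, 0.80750/0.0416667 → 19 → t; chars ut.
Extended square: 0.03021/0.00833333 → 3, 0.01583/0.00416667 → 3; chars 33.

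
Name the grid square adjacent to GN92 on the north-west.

Longitude square 9; −1 → 8.
Latitude square 2; +1 → 3.

GN83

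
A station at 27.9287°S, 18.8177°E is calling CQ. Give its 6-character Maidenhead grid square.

JG92jb

Shift to the Maidenhead origin (180°W, 90°S): lon 198.8177, lat 62.0713.
Field (20°×10°, letters A–R): lon ⌊198.8177/20⌋ = 9 → J; lat ⌊62.0713/10⌋ = 6 → G.
Square (2°×1°, digits 0–9): lon ⌊18.8177/2⌋ = 9; lat ⌊2.0713/1⌋ = 2.
Subsquare (5′×2.5′, letters a–x): lon ⌊0.8177/0.0833333⌋ = 9 → j; lat ⌊0.0713/0.0416667⌋ = 1 → b.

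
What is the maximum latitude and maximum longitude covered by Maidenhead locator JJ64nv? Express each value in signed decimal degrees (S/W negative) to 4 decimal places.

Field J=9, J=9: +9·20° lon, +9·10° lat → SW at lon 0°, lat 0°.
Square 6, 4: +6·2° lon, +4·1° lat → SW at lon 12°, lat 4°.
Subsquare n=13, v=21: +13·0.0833333° lon, +21·0.0416667° lat → SW at lon 13.0833°, lat 4.875°.
Cell spans 0.0833333° lon × 0.0416667° lat. NE corner is SW corner plus one full cell.
latitude 4.9167, longitude 13.1667.

4.9167, 13.1667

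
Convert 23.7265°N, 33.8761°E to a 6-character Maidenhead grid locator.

Shift to the Maidenhead origin (180°W, 90°S): lon 213.8761, lat 113.7265.
Field: lon ⌊213.8761/20⌋ = 10 → K; lat ⌊113.7265/10⌋ = 11 → L.
Square: lon ⌊13.8761/2⌋ = 6; lat ⌊3.7265/1⌋ = 3.
Subsquare: lon ⌊1.8761/0.0833333⌋ = 22 → w; lat ⌊0.7265/0.0416667⌋ = 17 → r.

KL63wr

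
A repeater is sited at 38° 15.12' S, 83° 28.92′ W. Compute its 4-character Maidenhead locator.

Shift to the Maidenhead origin (180°W, 90°S): lon 96.52, lat 51.75.
Field: 96.52/20 → 4 → E, 51.75/10 → 5 → F; chars EF.
Square: 16.52/2 → 8, 1.75/1 → 1; chars 81.

EF81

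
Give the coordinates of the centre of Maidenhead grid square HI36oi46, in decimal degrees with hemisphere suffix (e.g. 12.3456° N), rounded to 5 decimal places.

3.63958° S, 32.79583° W

Field H=7, I=8: +7·20° lon, +8·10° lat → SW at lon -40°, lat -10°.
Square 3, 6: +3·2° lon, +6·1° lat → SW at lon -34°, lat -4°.
Subsquare o=14, i=8: +14·0.0833333° lon, +8·0.0416667° lat → SW at lon -32.8333°, lat -3.66667°.
Extended square 4, 6: +4·0.00833333° lon, +6·0.00416667° lat → SW at lon -32.8°, lat -3.64167°.
Cell spans 0.00833333° lon × 0.00416667° lat. Centre is SW corner plus half of each.
latitude 3.63958° S, longitude 32.79583° W.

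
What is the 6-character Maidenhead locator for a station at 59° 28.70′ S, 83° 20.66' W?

ED80hm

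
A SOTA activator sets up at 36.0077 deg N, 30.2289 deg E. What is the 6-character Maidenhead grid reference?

Offset from 180°W / 90°S: lon 210.2289°, lat 126.0077°.
Field: lon ⌊210.2289/20⌋ = 10 → K; lat ⌊126.0077/10⌋ = 12 → M.
Square: lon ⌊10.2289/2⌋ = 5; lat ⌊6.0077/1⌋ = 6.
Subsquare: lon ⌊0.2289/0.0833333⌋ = 2 → c; lat ⌊0.0077/0.0416667⌋ = 0 → a.

KM56ca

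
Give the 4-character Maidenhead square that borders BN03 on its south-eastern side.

BN12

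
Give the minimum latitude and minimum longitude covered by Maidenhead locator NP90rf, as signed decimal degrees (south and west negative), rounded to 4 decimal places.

Field N=13, P=15: +13·20° lon, +15·10° lat → SW at lon 80°, lat 60°.
Square 9, 0: +9·2° lon, +0·1° lat → SW at lon 98°, lat 60°.
Subsquare r=17, f=5: +17·0.0833333° lon, +5·0.0416667° lat → SW at lon 99.4167°, lat 60.2083°.
latitude 60.2083, longitude 99.4167.

60.2083, 99.4167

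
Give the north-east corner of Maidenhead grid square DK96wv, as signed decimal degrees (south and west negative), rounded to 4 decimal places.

16.9167, -100.0833

Field D=3, K=10: +3·20° lon, +10·10° lat → SW at lon -120°, lat 10°.
Square 9, 6: +9·2° lon, +6·1° lat → SW at lon -102°, lat 16°.
Subsquare w=22, v=21: +22·0.0833333° lon, +21·0.0416667° lat → SW at lon -100.167°, lat 16.875°.
Cell spans 0.0833333° lon × 0.0416667° lat. NE corner is SW corner plus one full cell.
latitude 16.9167, longitude -100.0833.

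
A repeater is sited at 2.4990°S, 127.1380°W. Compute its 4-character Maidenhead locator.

CI67

Offset from 180°W / 90°S: lon 52.86°, lat 87.50°.
Field (20°×10°, letters A–R): lon ⌊52.86/20⌋ = 2 → C; lat ⌊87.50/10⌋ = 8 → I.
Square (2°×1°, digits 0–9): lon ⌊12.86/2⌋ = 6; lat ⌊7.50/1⌋ = 7.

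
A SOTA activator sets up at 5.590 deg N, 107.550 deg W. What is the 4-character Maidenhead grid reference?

DJ65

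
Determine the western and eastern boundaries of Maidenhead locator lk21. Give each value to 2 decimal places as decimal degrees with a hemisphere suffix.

44.00° E, 46.00° E

Field L=11, K=10: +11·20° lon, +10·10° lat → SW at lon 40°, lat 10°.
Square 2, 1: +2·2° lon, +1·1° lat → SW at lon 44°, lat 11°.
Cell spans 2° lon × 1° lat.
west 44.00° E, east 46.00° E.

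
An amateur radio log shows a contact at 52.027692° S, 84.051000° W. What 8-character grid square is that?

ED77xx33

Shift to the Maidenhead origin (180°W, 90°S): lon 95.94900, lat 37.97231.
Field: lon ⌊95.94900/20⌋ = 4 → E; lat ⌊37.97231/10⌋ = 3 → D.
Square: lon ⌊15.94900/2⌋ = 7; lat ⌊7.97231/1⌋ = 7.
Subsquare: lon ⌊1.94900/0.0833333⌋ = 23 → x; lat ⌊0.97231/0.0416667⌋ = 23 → x.
Extended square: lon ⌊0.03233/0.00833333⌋ = 3; lat ⌊0.01397/0.00416667⌋ = 3.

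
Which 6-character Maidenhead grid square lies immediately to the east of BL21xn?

Longitude subsquare x = 23; +1 → 24, wraps to 0 = a, carry into square.
Longitude square 2; +1 → 3.
The latitude characters are unchanged.

BL31an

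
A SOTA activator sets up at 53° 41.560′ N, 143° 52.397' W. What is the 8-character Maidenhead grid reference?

Offset from 180°W / 90°S: lon 36.12672°, lat 143.69267°.
Field: lon ⌊36.12672/20⌋ = 1 → B; lat ⌊143.69267/10⌋ = 14 → O.
Square: lon ⌊16.12672/2⌋ = 8; lat ⌊3.69267/1⌋ = 3.
Subsquare: lon ⌊0.12672/0.0833333⌋ = 1 → b; lat ⌊0.69267/0.0416667⌋ = 16 → q.
Extended square: lon ⌊0.04338/0.00833333⌋ = 5; lat ⌊0.02600/0.00416667⌋ = 6.

BO83bq56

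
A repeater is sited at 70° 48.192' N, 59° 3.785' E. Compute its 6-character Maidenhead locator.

Offset from 180°W / 90°S: lon 239.0631°, lat 160.8032°.
Field: lon ⌊239.0631/20⌋ = 11 → L; lat ⌊160.8032/10⌋ = 16 → Q.
Square: lon ⌊19.0631/2⌋ = 9; lat ⌊0.8032/1⌋ = 0.
Subsquare: lon ⌊1.0631/0.0833333⌋ = 12 → m; lat ⌊0.8032/0.0416667⌋ = 19 → t.

LQ90mt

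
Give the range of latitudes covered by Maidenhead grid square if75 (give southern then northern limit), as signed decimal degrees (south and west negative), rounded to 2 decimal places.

-35.00, -34.00

Field I=8, F=5: +8·20° lon, +5·10° lat → SW at lon -20°, lat -40°.
Square 7, 5: +7·2° lon, +5·1° lat → SW at lon -6°, lat -35°.
Cell spans 2° lon × 1° lat.
south -35.00, north -34.00.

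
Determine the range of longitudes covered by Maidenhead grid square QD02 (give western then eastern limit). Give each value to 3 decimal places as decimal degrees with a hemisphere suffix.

140.000° E, 142.000° E

Field Q=16, D=3: +16·20° lon, +3·10° lat → SW at lon 140°, lat -60°.
Square 0, 2: +0·2° lon, +2·1° lat → SW at lon 140°, lat -58°.
Cell spans 2° lon × 1° lat.
west 140.000° E, east 142.000° E.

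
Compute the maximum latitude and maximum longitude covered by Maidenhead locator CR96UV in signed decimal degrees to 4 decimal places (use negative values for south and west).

86.9167, -120.2500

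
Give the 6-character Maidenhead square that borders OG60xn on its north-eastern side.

OG70ao

Longitude subsquare x = 23; +1 → 24, wraps to 0 = a, carry into square.
Longitude square 6; +1 → 7.
Latitude subsquare n = 13; +1 → 14 = o.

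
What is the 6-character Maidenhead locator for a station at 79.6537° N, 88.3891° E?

NQ49ep

Offset from 180°W / 90°S: lon 268.3891°, lat 169.6537°.
Field: 268.3891/20 → 13 → N, 169.6537/10 → 16 → Q; chars NQ.
Square: 8.3891/2 → 4, 9.6537/1 → 9; chars 49.
Subsquare: 0.3891/0.0833333 → 4 → e, 0.6537/0.0416667 → 15 → p; chars ep.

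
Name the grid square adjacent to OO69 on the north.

Latitude square 9; +1 → 10, wraps to 0, carry into field.
Latitude field O = 14; +1 → 15 = P.
The longitude characters are unchanged.

OP60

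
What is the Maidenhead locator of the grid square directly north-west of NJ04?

MJ95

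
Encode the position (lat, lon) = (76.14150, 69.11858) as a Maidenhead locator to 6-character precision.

MQ46nd

Add 180° to longitude and 90° to latitude: 249.1186, 166.1415.
Field: lon ⌊249.1186/20⌋ = 12 → M; lat ⌊166.1415/10⌋ = 16 → Q.
Square: lon ⌊9.1186/2⌋ = 4; lat ⌊6.1415/1⌋ = 6.
Subsquare: lon ⌊1.1186/0.0833333⌋ = 13 → n; lat ⌊0.1415/0.0416667⌋ = 3 → d.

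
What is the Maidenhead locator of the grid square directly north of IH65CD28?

IH65cd29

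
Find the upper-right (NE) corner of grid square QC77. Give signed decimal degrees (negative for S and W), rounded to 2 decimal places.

Field Q=16, C=2: +16·20° lon, +2·10° lat → SW at lon 140°, lat -70°.
Square 7, 7: +7·2° lon, +7·1° lat → SW at lon 154°, lat -63°.
Cell spans 2° lon × 1° lat. NE corner is SW corner plus one full cell.
latitude -62.00, longitude 156.00.

-62.00, 156.00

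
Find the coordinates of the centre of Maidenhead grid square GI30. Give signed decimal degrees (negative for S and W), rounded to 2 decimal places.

-9.50, -53.00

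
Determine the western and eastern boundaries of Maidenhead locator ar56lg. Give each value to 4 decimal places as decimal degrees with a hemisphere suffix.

169.0833° W, 169.0000° W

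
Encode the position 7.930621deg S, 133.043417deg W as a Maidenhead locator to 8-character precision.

Add 180° to longitude and 90° to latitude: 46.95658, 82.06938.
Field: 46.95658/20 → 2 → C, 82.06938/10 → 8 → I; chars CI.
Square: 6.95658/2 → 3, 2.06938/1 → 2; chars 32.
Subsquare: 0.95658/0.0833333 → 11 → l, 0.06938/0.0416667 → 1 → b; chars lb.
Extended square: 0.03992/0.00833333 → 4, 0.02771/0.00416667 → 6; chars 46.

CI32lb46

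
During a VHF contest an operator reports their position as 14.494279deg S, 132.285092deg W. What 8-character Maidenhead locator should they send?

Shift to the Maidenhead origin (180°W, 90°S): lon 47.71491, lat 75.50572.
Field (20°×10°, letters A–R): lon ⌊47.71491/20⌋ = 2 → C; lat ⌊75.50572/10⌋ = 7 → H.
Square (2°×1°, digits 0–9): lon ⌊7.71491/2⌋ = 3; lat ⌊5.50572/1⌋ = 5.
Subsquare (5′×2.5′, letters a–x): lon ⌊1.71491/0.0833333⌋ = 20 → u; lat ⌊0.50572/0.0416667⌋ = 12 → m.
Extended square (30″×15″, digits 0–9): lon ⌊0.04824/0.00833333⌋ = 5; lat ⌊0.00572/0.00416667⌋ = 1.

CH35um51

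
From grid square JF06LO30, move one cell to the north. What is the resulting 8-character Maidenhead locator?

JF06lo31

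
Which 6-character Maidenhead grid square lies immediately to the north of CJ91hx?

CJ92ha

Latitude subsquare x = 23; +1 → 24, wraps to 0 = a, carry into square.
Latitude square 1; +1 → 2.
The longitude characters are unchanged.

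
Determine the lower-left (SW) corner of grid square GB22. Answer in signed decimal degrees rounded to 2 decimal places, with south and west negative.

-78.00, -56.00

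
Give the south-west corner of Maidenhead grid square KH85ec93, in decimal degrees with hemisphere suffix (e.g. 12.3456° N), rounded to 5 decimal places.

Field K=10, H=7: +10·20° lon, +7·10° lat → SW at lon 20°, lat -20°.
Square 8, 5: +8·2° lon, +5·1° lat → SW at lon 36°, lat -15°.
Subsquare e=4, c=2: +4·0.0833333° lon, +2·0.0416667° lat → SW at lon 36.3333°, lat -14.9167°.
Extended square 9, 3: +9·0.00833333° lon, +3·0.00416667° lat → SW at lon 36.4083°, lat -14.9042°.
latitude 14.90417° S, longitude 36.40833° E.

14.90417° S, 36.40833° E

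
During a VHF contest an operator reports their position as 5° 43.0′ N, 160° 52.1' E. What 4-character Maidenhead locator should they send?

Offset from 180°W / 90°S: lon 340.87°, lat 95.72°.
Field: 340.87/20 → 17 → R, 95.72/10 → 9 → J; chars RJ.
Square: 0.87/2 → 0, 5.72/1 → 5; chars 05.

RJ05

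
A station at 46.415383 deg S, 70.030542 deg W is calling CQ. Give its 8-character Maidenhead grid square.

Offset from 180°W / 90°S: lon 109.96946°, lat 43.58462°.
Field: lon ⌊109.96946/20⌋ = 5 → F; lat ⌊43.58462/10⌋ = 4 → E.
Square: lon ⌊9.96946/2⌋ = 4; lat ⌊3.58462/1⌋ = 3.
Subsquare: lon ⌊1.96946/0.0833333⌋ = 23 → x; lat ⌊0.58462/0.0416667⌋ = 14 → o.
Extended square: lon ⌊0.05279/0.00833333⌋ = 6; lat ⌊0.00128/0.00416667⌋ = 0.

FE43xo60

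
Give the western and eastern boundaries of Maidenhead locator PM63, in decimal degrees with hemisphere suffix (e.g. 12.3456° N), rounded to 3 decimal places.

132.000° E, 134.000° E

Field P=15, M=12: +15·20° lon, +12·10° lat → SW at lon 120°, lat 30°.
Square 6, 3: +6·2° lon, +3·1° lat → SW at lon 132°, lat 33°.
Cell spans 2° lon × 1° lat.
west 132.000° E, east 134.000° E.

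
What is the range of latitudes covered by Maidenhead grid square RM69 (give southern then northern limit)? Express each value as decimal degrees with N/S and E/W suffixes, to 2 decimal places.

39.00° N, 40.00° N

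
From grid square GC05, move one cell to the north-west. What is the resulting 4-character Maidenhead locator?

Longitude square 0; −1 → -1, wraps to 9, carry into field.
Longitude field G = 6; −1 → 5 = F.
Latitude square 5; +1 → 6.

FC96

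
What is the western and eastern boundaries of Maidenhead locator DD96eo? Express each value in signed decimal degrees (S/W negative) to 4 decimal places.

-101.6667, -101.5833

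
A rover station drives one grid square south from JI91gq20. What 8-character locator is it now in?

JI91gp29

Latitude extended square 0; −1 → -1, wraps to 9, carry into subsquare.
Latitude subsquare q = 16; −1 → 15 = p.
The longitude characters are unchanged.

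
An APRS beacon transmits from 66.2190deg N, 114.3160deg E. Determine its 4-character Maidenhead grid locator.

OP76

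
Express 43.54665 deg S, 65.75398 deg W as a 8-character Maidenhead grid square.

FE76ck98

Shift to the Maidenhead origin (180°W, 90°S): lon 114.24602, lat 46.45335.
Field: 114.24602/20 → 5 → F, 46.45335/10 → 4 → E; chars FE.
Square: 14.24602/2 → 7, 6.45335/1 → 6; chars 76.
Subsquare: 0.24602/0.0833333 → 2 → c, 0.45335/0.0416667 → 10 → k; chars ck.
Extended square: 0.07935/0.00833333 → 9, 0.03668/0.00416667 → 8; chars 98.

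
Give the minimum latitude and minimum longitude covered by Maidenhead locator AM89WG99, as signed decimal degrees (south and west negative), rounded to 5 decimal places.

39.28750, -162.09167

Field A=0, M=12: +0·20° lon, +12·10° lat → SW at lon -180°, lat 30°.
Square 8, 9: +8·2° lon, +9·1° lat → SW at lon -164°, lat 39°.
Subsquare w=22, g=6: +22·0.0833333° lon, +6·0.0416667° lat → SW at lon -162.167°, lat 39.25°.
Extended square 9, 9: +9·0.00833333° lon, +9·0.00416667° lat → SW at lon -162.092°, lat 39.2875°.
latitude 39.28750, longitude -162.09167.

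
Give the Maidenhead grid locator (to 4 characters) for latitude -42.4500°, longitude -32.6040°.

Shift to the Maidenhead origin (180°W, 90°S): lon 147.40, lat 47.55.
Field: lon ⌊147.40/20⌋ = 7 → H; lat ⌊47.55/10⌋ = 4 → E.
Square: lon ⌊7.40/2⌋ = 3; lat ⌊7.55/1⌋ = 7.

HE37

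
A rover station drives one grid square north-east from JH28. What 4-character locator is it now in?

JH39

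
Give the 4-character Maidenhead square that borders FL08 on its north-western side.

Longitude square 0; −1 → -1, wraps to 9, carry into field.
Longitude field F = 5; −1 → 4 = E.
Latitude square 8; +1 → 9.

EL99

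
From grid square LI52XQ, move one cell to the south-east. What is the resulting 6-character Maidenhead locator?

Longitude subsquare x = 23; +1 → 24, wraps to 0 = a, carry into square.
Longitude square 5; +1 → 6.
Latitude subsquare q = 16; −1 → 15 = p.

LI62ap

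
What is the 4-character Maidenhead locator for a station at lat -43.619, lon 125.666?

PE26

Offset from 180°W / 90°S: lon 305.67°, lat 46.38°.
Field: 305.67/20 → 15 → P, 46.38/10 → 4 → E; chars PE.
Square: 5.67/2 → 2, 6.38/1 → 6; chars 26.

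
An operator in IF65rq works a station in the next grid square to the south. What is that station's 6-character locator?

IF65rp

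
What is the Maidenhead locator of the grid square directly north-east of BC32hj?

Longitude subsquare h = 7; +1 → 8 = i.
Latitude subsquare j = 9; +1 → 10 = k.

BC32ik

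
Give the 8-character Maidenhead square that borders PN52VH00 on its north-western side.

PN52uh91

Longitude extended square 0; −1 → -1, wraps to 9, carry into subsquare.
Longitude subsquare v = 21; −1 → 20 = u.
Latitude extended square 0; +1 → 1.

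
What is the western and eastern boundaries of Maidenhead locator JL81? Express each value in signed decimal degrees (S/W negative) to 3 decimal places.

16.000, 18.000

Field J=9, L=11: +9·20° lon, +11·10° lat → SW at lon 0°, lat 20°.
Square 8, 1: +8·2° lon, +1·1° lat → SW at lon 16°, lat 21°.
Cell spans 2° lon × 1° lat.
west 16.000, east 18.000.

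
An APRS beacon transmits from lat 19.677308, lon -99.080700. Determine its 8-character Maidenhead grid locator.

Offset from 180°W / 90°S: lon 80.91930°, lat 109.67731°.
Field: 80.91930/20 → 4 → E, 109.67731/10 → 10 → K; chars EK.
Square: 0.91930/2 → 0, 9.67731/1 → 9; chars 09.
Subsquare: 0.91930/0.0833333 → 11 → l, 0.67731/0.0416667 → 16 → q; chars lq.
Extended square: 0.00263/0.00833333 → 0, 0.01064/0.00416667 → 2; chars 02.

EK09lq02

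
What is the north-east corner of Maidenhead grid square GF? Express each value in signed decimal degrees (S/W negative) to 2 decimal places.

-30.00, -40.00

Field G=6, F=5: +6·20° lon, +5·10° lat → SW at lon -60°, lat -40°.
Cell spans 20° lon × 10° lat. NE corner is SW corner plus one full cell.
latitude -30.00, longitude -40.00.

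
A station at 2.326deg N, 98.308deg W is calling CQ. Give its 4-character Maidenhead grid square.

EJ02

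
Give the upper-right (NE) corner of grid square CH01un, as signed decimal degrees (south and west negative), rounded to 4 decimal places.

Field C=2, H=7: +2·20° lon, +7·10° lat → SW at lon -140°, lat -20°.
Square 0, 1: +0·2° lon, +1·1° lat → SW at lon -140°, lat -19°.
Subsquare u=20, n=13: +20·0.0833333° lon, +13·0.0416667° lat → SW at lon -138.333°, lat -18.4583°.
Cell spans 0.0833333° lon × 0.0416667° lat. NE corner is SW corner plus one full cell.
latitude -18.4167, longitude -138.2500.

-18.4167, -138.2500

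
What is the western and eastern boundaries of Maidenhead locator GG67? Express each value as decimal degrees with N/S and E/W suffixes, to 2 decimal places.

48.00° W, 46.00° W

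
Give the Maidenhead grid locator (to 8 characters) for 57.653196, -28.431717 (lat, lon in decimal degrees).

HO57sp86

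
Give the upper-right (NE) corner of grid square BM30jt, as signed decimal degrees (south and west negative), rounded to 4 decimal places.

Field B=1, M=12: +1·20° lon, +12·10° lat → SW at lon -160°, lat 30°.
Square 3, 0: +3·2° lon, +0·1° lat → SW at lon -154°, lat 30°.
Subsquare j=9, t=19: +9·0.0833333° lon, +19·0.0416667° lat → SW at lon -153.25°, lat 30.7917°.
Cell spans 0.0833333° lon × 0.0416667° lat. NE corner is SW corner plus one full cell.
latitude 30.8333, longitude -153.1667.

30.8333, -153.1667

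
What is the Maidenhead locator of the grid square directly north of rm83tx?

RM84ta

Latitude subsquare x = 23; +1 → 24, wraps to 0 = a, carry into square.
Latitude square 3; +1 → 4.
The longitude characters are unchanged.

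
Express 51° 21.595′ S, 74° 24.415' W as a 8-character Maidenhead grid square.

FD28tp13

Offset from 180°W / 90°S: lon 105.59308°, lat 38.64008°.
Field: 105.59308/20 → 5 → F, 38.64008/10 → 3 → D; chars FD.
Square: 5.59308/2 → 2, 8.64008/1 → 8; chars 28.
Subsquare: 1.59308/0.0833333 → 19 → t, 0.64008/0.0416667 → 15 → p; chars tp.
Extended square: 0.00975/0.00833333 → 1, 0.01508/0.00416667 → 3; chars 13.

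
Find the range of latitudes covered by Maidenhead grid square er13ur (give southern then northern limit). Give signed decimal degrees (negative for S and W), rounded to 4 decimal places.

Field E=4, R=17: +4·20° lon, +17·10° lat → SW at lon -100°, lat 80°.
Square 1, 3: +1·2° lon, +3·1° lat → SW at lon -98°, lat 83°.
Subsquare u=20, r=17: +20·0.0833333° lon, +17·0.0416667° lat → SW at lon -96.3333°, lat 83.7083°.
Cell spans 0.0833333° lon × 0.0416667° lat.
south 83.7083, north 83.7500.

83.7083, 83.7500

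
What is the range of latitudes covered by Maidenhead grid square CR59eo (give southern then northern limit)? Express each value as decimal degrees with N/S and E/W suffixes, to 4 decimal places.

Field C=2, R=17: +2·20° lon, +17·10° lat → SW at lon -140°, lat 80°.
Square 5, 9: +5·2° lon, +9·1° lat → SW at lon -130°, lat 89°.
Subsquare e=4, o=14: +4·0.0833333° lon, +14·0.0416667° lat → SW at lon -129.667°, lat 89.5833°.
Cell spans 0.0833333° lon × 0.0416667° lat.
south 89.5833° N, north 89.6250° N.

89.5833° N, 89.6250° N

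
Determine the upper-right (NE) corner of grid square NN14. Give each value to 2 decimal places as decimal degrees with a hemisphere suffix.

Field N=13, N=13: +13·20° lon, +13·10° lat → SW at lon 80°, lat 40°.
Square 1, 4: +1·2° lon, +4·1° lat → SW at lon 82°, lat 44°.
Cell spans 2° lon × 1° lat. NE corner is SW corner plus one full cell.
latitude 45.00° N, longitude 84.00° E.

45.00° N, 84.00° E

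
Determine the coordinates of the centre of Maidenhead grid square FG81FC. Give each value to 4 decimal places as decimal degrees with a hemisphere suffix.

Field F=5, G=6: +5·20° lon, +6·10° lat → SW at lon -80°, lat -30°.
Square 8, 1: +8·2° lon, +1·1° lat → SW at lon -64°, lat -29°.
Subsquare f=5, c=2: +5·0.0833333° lon, +2·0.0416667° lat → SW at lon -63.5833°, lat -28.9167°.
Cell spans 0.0833333° lon × 0.0416667° lat. Centre is SW corner plus half of each.
latitude 28.8958° S, longitude 63.5417° W.

28.8958° S, 63.5417° W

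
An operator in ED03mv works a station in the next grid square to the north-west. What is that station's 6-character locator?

ED03lw

Longitude subsquare m = 12; −1 → 11 = l.
Latitude subsquare v = 21; +1 → 22 = w.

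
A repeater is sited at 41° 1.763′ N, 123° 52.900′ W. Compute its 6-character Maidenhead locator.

CN81ba

Shift to the Maidenhead origin (180°W, 90°S): lon 56.1183, lat 131.0294.
Field: 56.1183/20 → 2 → C, 131.0294/10 → 13 → N; chars CN.
Square: 16.1183/2 → 8, 1.0294/1 → 1; chars 81.
Subsquare: 0.1183/0.0833333 → 1 → b, 0.0294/0.0416667 → 0 → a; chars ba.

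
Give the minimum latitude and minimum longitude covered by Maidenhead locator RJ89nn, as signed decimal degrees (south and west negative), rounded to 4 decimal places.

Field R=17, J=9: +17·20° lon, +9·10° lat → SW at lon 160°, lat 0°.
Square 8, 9: +8·2° lon, +9·1° lat → SW at lon 176°, lat 9°.
Subsquare n=13, n=13: +13·0.0833333° lon, +13·0.0416667° lat → SW at lon 177.083°, lat 9.54167°.
latitude 9.5417, longitude 177.0833.

9.5417, 177.0833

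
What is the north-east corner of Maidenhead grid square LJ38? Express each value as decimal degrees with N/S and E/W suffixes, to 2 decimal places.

9.00° N, 48.00° E

Field L=11, J=9: +11·20° lon, +9·10° lat → SW at lon 40°, lat 0°.
Square 3, 8: +3·2° lon, +8·1° lat → SW at lon 46°, lat 8°.
Cell spans 2° lon × 1° lat. NE corner is SW corner plus one full cell.
latitude 9.00° N, longitude 48.00° E.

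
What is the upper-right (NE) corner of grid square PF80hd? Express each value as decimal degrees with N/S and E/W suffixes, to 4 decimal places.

Field P=15, F=5: +15·20° lon, +5·10° lat → SW at lon 120°, lat -40°.
Square 8, 0: +8·2° lon, +0·1° lat → SW at lon 136°, lat -40°.
Subsquare h=7, d=3: +7·0.0833333° lon, +3·0.0416667° lat → SW at lon 136.583°, lat -39.875°.
Cell spans 0.0833333° lon × 0.0416667° lat. NE corner is SW corner plus one full cell.
latitude 39.8333° S, longitude 136.6667° E.

39.8333° S, 136.6667° E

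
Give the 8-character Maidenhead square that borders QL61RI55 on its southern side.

Latitude extended square 5; −1 → 4.
The longitude characters are unchanged.

QL61ri54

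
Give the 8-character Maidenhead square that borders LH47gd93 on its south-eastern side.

Longitude extended square 9; +1 → 10, wraps to 0, carry into subsquare.
Longitude subsquare g = 6; +1 → 7 = h.
Latitude extended square 3; −1 → 2.

LH47hd02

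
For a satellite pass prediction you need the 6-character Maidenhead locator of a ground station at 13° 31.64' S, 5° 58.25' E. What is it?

JH26xl

Add 180° to longitude and 90° to latitude: 185.9708, 76.4727.
Field (20°×10°, letters A–R): lon ⌊185.9708/20⌋ = 9 → J; lat ⌊76.4727/10⌋ = 7 → H.
Square (2°×1°, digits 0–9): lon ⌊5.9708/2⌋ = 2; lat ⌊6.4727/1⌋ = 6.
Subsquare (5′×2.5′, letters a–x): lon ⌊1.9708/0.0833333⌋ = 23 → x; lat ⌊0.4727/0.0416667⌋ = 11 → l.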